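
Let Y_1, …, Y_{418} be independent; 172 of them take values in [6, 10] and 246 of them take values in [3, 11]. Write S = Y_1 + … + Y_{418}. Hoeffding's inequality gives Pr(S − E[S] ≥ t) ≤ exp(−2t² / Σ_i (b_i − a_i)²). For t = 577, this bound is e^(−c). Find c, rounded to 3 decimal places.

36.000

Σ(b_i − a_i)² = 172·4² + 246·8² = 18496.
c = 2t² / 18496 = 2·577² / 18496 = 36.0001.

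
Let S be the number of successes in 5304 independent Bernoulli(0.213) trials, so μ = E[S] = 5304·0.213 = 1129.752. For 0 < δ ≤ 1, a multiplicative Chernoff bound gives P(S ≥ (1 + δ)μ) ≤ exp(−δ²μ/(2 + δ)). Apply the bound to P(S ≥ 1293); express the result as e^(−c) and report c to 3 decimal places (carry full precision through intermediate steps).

11.000

Write 1293 = (1 + δ)μ, so δ = 1293/1129.752 − 1 = 0.144499…
Then the exponent is δ²μ/(2 + δ) = (1293 − μ)² / (μ·(2 + δ)) = 10.999850.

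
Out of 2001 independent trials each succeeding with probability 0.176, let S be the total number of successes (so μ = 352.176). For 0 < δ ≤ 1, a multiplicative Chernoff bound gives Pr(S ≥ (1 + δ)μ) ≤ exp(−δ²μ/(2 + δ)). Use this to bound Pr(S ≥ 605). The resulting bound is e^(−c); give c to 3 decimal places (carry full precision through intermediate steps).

66.780

Write 605 = (1 + δ)μ, so δ = 605/352.176 − 1 = 0.7178911…
Then the exponent is δ²μ/(2 + δ) = (605 − μ)² / (μ·(2 + δ)) = 66.779751.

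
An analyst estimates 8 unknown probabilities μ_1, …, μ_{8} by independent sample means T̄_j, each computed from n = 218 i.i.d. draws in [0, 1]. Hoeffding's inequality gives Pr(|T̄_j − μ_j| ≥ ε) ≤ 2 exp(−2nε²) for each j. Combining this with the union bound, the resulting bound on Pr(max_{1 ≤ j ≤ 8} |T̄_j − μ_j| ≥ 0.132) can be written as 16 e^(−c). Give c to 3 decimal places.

7.597

Union bound over the 8 events: Pr(max_{1 ≤ j ≤ 8} |T̄_j − μ_j| ≥ 0.132) ≤ 8·2·exp(−2nε²) = 16 exp(−2·218·0.132²).
So c = 2·218·0.132² = 7.5969.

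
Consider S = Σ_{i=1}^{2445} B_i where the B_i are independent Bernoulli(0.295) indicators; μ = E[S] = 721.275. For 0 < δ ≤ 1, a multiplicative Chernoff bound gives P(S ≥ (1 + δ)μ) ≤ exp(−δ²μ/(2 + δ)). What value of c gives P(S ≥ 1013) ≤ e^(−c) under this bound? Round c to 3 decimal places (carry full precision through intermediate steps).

49.071

Write 1013 = (1 + δ)μ, so δ = 1013/721.275 − 1 = 0.4044574…
Then the exponent is δ²μ/(2 + δ) = (1013 − μ)² / (μ·(2 + δ)) = 49.071500.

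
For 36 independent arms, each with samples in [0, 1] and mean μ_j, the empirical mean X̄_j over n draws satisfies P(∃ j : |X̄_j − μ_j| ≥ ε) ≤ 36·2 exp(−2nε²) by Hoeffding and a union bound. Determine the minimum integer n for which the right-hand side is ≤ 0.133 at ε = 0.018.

9714

Need 2·36·exp(−2nε²) ≤ 0.133, i.e. exp(−2nε²) ≤ 0.133/72.
So 2nε² ≥ ln(72/0.133) = 6.294072.
Hence n ≥ 6.294072/(2·0.018²) = 9713.074.
The smallest integer n is 9714.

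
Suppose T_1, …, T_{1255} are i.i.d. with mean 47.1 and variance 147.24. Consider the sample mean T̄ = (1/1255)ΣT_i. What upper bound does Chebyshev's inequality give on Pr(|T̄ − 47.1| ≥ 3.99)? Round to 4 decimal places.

Var(T̄) = Var(T_i)/n = 147.24/1255 = 0.11732.
Chebyshev: Pr(|T̄ − 47.1| ≥ 3.99) ≤ Var(T̄)/(3.99)² = 147.24/(1255·3.99²) = 0.0074.

0.0074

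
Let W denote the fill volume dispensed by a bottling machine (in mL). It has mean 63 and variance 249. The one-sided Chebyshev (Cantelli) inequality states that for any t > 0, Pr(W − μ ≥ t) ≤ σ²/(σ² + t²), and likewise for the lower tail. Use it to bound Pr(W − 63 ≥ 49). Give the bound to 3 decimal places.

Here σ² = 249 and t = 49, so σ² + t² = 2650.
Cantelli's bound: 249/2650 = 0.0940.

0.094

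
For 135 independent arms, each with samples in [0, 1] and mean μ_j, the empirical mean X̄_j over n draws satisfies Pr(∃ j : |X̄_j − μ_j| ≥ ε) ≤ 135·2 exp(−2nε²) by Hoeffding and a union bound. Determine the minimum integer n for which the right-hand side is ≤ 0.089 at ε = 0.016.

15660

Need 2·135·exp(−2nε²) ≤ 0.089, i.e. exp(−2nε²) ≤ 0.089/270.
So 2nε² ≥ ln(270/0.089) = 8.017541.
Hence n ≥ 8.017541/(2·0.016²) = 15659.260.
The smallest integer n is 15660.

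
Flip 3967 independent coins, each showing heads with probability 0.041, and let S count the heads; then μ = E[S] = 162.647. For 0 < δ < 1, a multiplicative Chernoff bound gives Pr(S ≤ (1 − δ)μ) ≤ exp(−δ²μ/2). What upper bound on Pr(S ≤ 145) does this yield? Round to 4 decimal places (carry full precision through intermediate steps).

Write 145 = (1 − δ)μ, so δ = 1 − 145/162.647 = 0.1084988…
Then the exponent is δ²μ/2 = (μ − 145)²/(2μ) = 0.957339.
Bound = exp(−0.957339) = 0.38391.

0.3839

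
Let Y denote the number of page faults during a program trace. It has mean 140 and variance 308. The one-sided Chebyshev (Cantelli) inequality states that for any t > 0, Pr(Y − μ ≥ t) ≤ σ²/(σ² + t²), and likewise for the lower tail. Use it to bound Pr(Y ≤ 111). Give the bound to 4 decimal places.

0.2681

Here σ² = 308 and t = 29, so σ² + t² = 1149.
Cantelli's bound: 308/1149 = 0.2681.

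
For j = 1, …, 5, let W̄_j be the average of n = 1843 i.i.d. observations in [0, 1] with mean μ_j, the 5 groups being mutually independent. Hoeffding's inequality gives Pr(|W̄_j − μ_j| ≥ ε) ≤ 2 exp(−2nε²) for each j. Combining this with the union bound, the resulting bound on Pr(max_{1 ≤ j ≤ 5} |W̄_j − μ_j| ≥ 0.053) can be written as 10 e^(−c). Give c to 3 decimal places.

10.354

Union bound over the 5 events: Pr(max_{1 ≤ j ≤ 5} |W̄_j − μ_j| ≥ 0.053) ≤ 5·2·exp(−2nε²) = 10 exp(−2·1843·0.053²).
So c = 2·1843·0.053² = 10.3540.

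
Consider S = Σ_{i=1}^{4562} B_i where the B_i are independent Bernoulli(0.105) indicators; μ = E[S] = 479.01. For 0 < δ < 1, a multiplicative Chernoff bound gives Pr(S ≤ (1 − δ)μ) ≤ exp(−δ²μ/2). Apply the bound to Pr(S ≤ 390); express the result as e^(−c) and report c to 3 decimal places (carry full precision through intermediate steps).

Write 390 = (1 − δ)μ, so δ = 1 − 390/479.01 = 0.1858208…
Then the exponent is δ²μ/2 = (μ − 390)²/(2μ) = 8.269953.

8.270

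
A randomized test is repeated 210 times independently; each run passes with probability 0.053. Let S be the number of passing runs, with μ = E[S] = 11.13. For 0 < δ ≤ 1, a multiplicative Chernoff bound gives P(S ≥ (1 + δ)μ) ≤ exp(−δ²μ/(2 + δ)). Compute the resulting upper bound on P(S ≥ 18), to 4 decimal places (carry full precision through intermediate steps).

Write 18 = (1 + δ)μ, so δ = 18/11.13 − 1 = 0.6172507…
Then the exponent is δ²μ/(2 + δ) = (18 − μ)² / (μ·(2 + δ)) = 1.620216.
Bound = exp(−1.620216) = 0.19786.

0.1979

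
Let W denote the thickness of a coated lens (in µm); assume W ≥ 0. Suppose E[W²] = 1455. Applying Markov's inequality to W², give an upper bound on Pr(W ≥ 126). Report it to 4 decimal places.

0.0916

Since W ≥ 0, the event {W ≥ 126} is the same as {W² ≥ 15876}.
Markov's inequality applied to W² gives Pr(W² ≥ 15876) ≤ E[W²]/15876 = 1455/15876 = 0.0916.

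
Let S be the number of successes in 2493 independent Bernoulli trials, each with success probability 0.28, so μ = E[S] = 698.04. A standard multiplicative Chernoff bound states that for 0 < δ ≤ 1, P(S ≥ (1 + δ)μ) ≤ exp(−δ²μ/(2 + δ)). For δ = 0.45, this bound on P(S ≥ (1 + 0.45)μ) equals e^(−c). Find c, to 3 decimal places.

c = δ²μ/(2 + δ) = 0.45²·698.04/(2 + 0.45) = 57.6951.

57.695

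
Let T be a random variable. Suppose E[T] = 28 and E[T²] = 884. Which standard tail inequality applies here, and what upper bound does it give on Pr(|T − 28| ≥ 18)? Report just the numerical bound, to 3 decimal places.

The first two moments determine the variance, so Chebyshev's inequality is the sharpest standard bound available.
Var(T) = E[T²] − (E[T])² = 884 − 784 = 100.
Chebyshev's inequality: Pr(|T − μ| ≥ t) ≤ Var(T)/t² = 100/324 = 0.3086.

0.309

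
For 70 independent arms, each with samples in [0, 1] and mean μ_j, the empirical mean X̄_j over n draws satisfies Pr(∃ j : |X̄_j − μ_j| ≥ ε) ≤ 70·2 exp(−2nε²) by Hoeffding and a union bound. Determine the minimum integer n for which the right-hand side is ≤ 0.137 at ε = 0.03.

3850

Need 2·70·exp(−2nε²) ≤ 0.137, i.e. exp(−2nε²) ≤ 0.137/140.
So 2nε² ≥ ln(140/0.137) = 6.929417.
Hence n ≥ 6.929417/(2·0.03²) = 3849.676.
The smallest integer n is 3850.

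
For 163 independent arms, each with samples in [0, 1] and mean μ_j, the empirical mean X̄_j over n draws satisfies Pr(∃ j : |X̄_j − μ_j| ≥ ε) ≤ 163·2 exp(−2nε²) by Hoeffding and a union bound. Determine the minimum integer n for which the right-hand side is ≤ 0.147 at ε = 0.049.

Need 2·163·exp(−2nε²) ≤ 0.147, i.e. exp(−2nε²) ≤ 0.147/326.
So 2nε² ≥ ln(326/0.147) = 7.704220.
Hence n ≥ 7.704220/(2·0.049²) = 1604.377.
The smallest integer n is 1605.

1605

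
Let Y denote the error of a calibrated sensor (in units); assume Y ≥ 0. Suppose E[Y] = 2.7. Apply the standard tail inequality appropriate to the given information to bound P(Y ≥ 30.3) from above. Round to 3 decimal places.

Only the mean of a non-negative variable is known, so Markov's inequality is the applicable tail bound.
Markov's inequality: for a non-negative random variable, P(Y ≥ a) ≤ E[Y]/a.
Here E[Y] = 2.7 and a = 30.3, so the bound is 2.7/30.3 = 0.0891.

0.089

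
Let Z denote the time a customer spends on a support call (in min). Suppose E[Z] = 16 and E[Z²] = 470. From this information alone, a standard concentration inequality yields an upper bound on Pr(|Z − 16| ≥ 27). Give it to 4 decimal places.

The first two moments determine the variance, so Chebyshev's inequality is the sharpest standard bound available.
Var(Z) = E[Z²] − (E[Z])² = 470 − 256 = 214.
Chebyshev's inequality: Pr(|Z − μ| ≥ t) ≤ Var(Z)/t² = 214/729 = 0.2936.

0.2936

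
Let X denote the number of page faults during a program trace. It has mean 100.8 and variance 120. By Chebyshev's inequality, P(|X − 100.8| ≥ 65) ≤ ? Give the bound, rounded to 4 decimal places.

0.0284

Chebyshev: P(|X − μ| ≥ t) ≤ Var(X)/t².
Bound = 120 / 4225 = 0.0284.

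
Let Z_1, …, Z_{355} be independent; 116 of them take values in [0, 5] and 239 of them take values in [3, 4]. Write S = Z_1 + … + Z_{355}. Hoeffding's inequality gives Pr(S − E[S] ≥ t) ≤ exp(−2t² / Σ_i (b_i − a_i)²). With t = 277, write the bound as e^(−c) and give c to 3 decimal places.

Σ(b_i − a_i)² = 116·5² + 239·1² = 3139.
c = 2t² / 3139 = 2·277² / 3139 = 48.8875.

48.888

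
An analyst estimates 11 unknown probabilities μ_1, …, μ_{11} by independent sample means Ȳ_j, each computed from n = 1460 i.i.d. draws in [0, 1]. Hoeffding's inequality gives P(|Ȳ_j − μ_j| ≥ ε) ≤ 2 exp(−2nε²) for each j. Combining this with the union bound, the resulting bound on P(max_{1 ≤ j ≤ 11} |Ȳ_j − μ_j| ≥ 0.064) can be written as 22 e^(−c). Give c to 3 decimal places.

Union bound over the 11 events: P(max_{1 ≤ j ≤ 11} |Ȳ_j − μ_j| ≥ 0.064) ≤ 11·2·exp(−2nε²) = 22 exp(−2·1460·0.064²).
So c = 2·1460·0.064² = 11.9603.

11.960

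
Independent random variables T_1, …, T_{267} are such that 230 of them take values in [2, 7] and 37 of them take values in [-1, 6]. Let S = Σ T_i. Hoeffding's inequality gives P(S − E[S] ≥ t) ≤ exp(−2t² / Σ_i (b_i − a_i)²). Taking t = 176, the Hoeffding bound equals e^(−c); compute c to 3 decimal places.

8.191

Σ(b_i − a_i)² = 230·5² + 37·7² = 7563.
c = 2t² / 7563 = 2·176² / 7563 = 8.1915.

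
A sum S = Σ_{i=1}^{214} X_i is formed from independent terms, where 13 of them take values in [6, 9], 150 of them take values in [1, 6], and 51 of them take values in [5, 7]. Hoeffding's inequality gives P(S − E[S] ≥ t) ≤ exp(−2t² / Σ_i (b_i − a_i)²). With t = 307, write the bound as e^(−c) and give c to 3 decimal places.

Σ(b_i − a_i)² = 13·3² + 150·5² + 51·2² = 4071.
c = 2t² / 4071 = 2·307² / 4071 = 46.3026.

46.303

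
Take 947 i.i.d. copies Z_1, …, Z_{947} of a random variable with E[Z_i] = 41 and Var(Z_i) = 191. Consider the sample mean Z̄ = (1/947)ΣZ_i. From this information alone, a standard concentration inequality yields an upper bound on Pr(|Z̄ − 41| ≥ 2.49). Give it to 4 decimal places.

With mean and variance of each term known, Chebyshev's inequality bounds the deviation of the sum (or sample mean).
Var(Z̄) = Var(Z_i)/n = 191/947 = 0.20169.
Chebyshev: Pr(|Z̄ − 41| ≥ 2.49) ≤ Var(Z̄)/(2.49)² = 191/(947·2.49²) = 0.0325.

0.0325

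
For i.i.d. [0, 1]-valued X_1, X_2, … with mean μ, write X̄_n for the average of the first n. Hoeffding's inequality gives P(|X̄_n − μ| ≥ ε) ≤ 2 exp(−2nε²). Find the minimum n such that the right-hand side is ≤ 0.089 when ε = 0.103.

147

Require 2·exp(−2nε²) ≤ 0.089, i.e. 2nε² ≥ ln(2/0.089) = 3.112266.
So n ≥ 3.112266 / (2·0.103²) = 146.680.
The smallest integer n is 147.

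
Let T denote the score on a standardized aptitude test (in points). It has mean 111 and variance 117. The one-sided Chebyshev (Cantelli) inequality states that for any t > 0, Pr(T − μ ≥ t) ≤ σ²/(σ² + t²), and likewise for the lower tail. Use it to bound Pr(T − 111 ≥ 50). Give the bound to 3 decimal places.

0.045

Here σ² = 117 and t = 50, so σ² + t² = 2617.
Cantelli's bound: 117/2617 = 0.0447.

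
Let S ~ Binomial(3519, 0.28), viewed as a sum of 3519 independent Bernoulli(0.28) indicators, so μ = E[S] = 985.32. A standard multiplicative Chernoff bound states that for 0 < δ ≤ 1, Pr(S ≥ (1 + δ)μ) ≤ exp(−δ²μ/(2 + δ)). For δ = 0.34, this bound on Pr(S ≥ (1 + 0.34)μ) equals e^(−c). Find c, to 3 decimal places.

48.676

c = δ²μ/(2 + δ) = 0.34²·985.32/(2 + 0.34) = 48.6765.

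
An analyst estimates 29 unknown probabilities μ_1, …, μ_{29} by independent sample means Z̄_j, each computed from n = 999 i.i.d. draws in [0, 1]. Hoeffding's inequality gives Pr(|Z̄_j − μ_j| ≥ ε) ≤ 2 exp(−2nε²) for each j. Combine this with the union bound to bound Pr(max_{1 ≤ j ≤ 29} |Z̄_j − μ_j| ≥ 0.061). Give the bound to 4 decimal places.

Per-experiment Hoeffding bound: 2·exp(−2·999·0.061²) = 2·exp(−7.43456) = 0.001181.
Union bound over 29 events: 29·0.001181 = 0.03425.

0.0342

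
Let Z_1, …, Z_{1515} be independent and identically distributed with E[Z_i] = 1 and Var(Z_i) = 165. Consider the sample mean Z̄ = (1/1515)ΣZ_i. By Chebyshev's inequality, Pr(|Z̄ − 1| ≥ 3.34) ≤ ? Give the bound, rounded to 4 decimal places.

Var(Z̄) = Var(Z_i)/n = 165/1515 = 0.10891.
Chebyshev: Pr(|Z̄ − 1| ≥ 3.34) ≤ Var(Z̄)/(3.34)² = 165/(1515·3.34²) = 0.0098.

0.0098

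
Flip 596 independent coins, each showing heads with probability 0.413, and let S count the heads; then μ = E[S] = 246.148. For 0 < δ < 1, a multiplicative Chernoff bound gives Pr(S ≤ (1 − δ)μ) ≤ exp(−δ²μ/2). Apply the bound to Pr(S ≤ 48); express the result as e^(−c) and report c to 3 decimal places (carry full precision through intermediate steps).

79.754

Write 48 = (1 − δ)μ, so δ = 1 − 48/246.148 = 0.8049954…
Then the exponent is δ²μ/2 = (μ − 48)²/(2μ) = 79.754111.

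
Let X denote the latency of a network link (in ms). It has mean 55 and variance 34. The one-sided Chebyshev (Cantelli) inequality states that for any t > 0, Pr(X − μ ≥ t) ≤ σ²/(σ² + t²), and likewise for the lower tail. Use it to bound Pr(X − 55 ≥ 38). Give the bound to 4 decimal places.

0.0230

Here σ² = 34 and t = 38, so σ² + t² = 1478.
Cantelli's bound: 34/1478 = 0.0230.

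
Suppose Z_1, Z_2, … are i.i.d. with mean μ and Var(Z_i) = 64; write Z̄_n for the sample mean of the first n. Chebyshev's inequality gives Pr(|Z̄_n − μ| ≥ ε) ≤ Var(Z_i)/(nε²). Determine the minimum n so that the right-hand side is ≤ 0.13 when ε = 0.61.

Require 64/(n·0.61²) ≤ 0.13, i.e. n ≥ 64/(0.13·0.61²) = 1323.052.
The smallest integer n is 1324.

1324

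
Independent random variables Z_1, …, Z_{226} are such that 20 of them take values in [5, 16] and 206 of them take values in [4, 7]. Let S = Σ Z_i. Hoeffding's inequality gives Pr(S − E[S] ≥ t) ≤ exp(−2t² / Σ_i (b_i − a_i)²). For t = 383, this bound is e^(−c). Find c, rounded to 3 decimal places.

Σ(b_i − a_i)² = 20·11² + 206·3² = 4274.
c = 2t² / 4274 = 2·383² / 4274 = 68.6425.

68.642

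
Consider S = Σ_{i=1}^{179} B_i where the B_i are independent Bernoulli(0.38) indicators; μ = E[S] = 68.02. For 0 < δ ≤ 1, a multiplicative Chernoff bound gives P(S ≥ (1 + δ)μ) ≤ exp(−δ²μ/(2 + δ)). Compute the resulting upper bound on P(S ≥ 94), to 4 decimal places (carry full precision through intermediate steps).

0.0155

Write 94 = (1 + δ)μ, so δ = 94/68.02 − 1 = 0.3819465…
Then the exponent is δ²μ/(2 + δ) = (94 − μ)² / (μ·(2 + δ)) = 4.165908.
Bound = exp(−4.165908) = 0.01552.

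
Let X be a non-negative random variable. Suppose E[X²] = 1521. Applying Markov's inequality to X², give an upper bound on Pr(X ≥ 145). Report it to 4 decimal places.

Since X ≥ 0, the event {X ≥ 145} is the same as {X² ≥ 21025}.
Markov's inequality applied to X² gives Pr(X² ≥ 21025) ≤ E[X²]/21025 = 1521/21025 = 0.0723.

0.0723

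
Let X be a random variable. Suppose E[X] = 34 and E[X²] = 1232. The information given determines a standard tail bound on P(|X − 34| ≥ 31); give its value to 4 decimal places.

The first two moments determine the variance, so Chebyshev's inequality is the sharpest standard bound available.
Var(X) = E[X²] − (E[X])² = 1232 − 1156 = 76.
Chebyshev's inequality: P(|X − μ| ≥ t) ≤ Var(X)/t² = 76/961 = 0.0791.

0.0791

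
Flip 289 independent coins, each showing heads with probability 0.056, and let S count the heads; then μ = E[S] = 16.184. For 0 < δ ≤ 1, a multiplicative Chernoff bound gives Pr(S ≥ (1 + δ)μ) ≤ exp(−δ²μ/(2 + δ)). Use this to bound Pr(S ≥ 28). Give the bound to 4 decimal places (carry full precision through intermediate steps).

0.0424

Write 28 = (1 + δ)μ, so δ = 28/16.184 − 1 = 0.7301038…
Then the exponent is δ²μ/(2 + δ) = (28 − μ)² / (μ·(2 + δ)) = 3.159919.
Bound = exp(−3.159919) = 0.04243.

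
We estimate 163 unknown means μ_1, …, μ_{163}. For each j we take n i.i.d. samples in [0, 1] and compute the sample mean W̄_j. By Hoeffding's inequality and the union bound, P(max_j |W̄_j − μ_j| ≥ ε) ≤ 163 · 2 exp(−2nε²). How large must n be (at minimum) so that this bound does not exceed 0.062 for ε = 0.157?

174

Need 2·163·exp(−2nε²) ≤ 0.062, i.e. exp(−2nε²) ≤ 0.062/326.
So 2nε² ≥ ln(326/0.062) = 8.567518.
Hence n ≥ 8.567518/(2·0.157²) = 173.790.
The smallest integer n is 174.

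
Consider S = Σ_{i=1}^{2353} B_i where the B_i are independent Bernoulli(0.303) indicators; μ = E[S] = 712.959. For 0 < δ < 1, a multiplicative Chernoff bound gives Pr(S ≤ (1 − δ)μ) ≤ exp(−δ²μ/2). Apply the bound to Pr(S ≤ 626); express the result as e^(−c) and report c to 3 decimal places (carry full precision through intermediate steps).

Write 626 = (1 − δ)μ, so δ = 1 − 626/712.959 = 0.1219691…
Then the exponent is δ²μ/2 = (μ − 626)²/(2μ) = 5.303157.

5.303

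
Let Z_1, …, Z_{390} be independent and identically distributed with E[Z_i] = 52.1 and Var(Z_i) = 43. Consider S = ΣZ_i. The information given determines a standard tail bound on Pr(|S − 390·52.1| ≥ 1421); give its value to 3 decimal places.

0.008

With mean and variance of each term known, Chebyshev's inequality bounds the deviation of the sum (or sample mean).
Var(S) = n·Var(Z_i) = 390·43 = 16770.
Chebyshev: Pr(|S − 390·52.1| ≥ 1421) ≤ Var(S)/1421² = 16770/2019241 = 0.0083.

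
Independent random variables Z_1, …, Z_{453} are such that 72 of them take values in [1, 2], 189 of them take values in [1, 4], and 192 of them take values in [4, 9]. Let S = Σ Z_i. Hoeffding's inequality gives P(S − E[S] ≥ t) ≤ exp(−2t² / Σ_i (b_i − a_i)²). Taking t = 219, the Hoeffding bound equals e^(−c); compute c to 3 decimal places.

Σ(b_i − a_i)² = 72·1² + 189·3² + 192·5² = 6573.
c = 2t² / 6573 = 2·219² / 6573 = 14.5933.

14.593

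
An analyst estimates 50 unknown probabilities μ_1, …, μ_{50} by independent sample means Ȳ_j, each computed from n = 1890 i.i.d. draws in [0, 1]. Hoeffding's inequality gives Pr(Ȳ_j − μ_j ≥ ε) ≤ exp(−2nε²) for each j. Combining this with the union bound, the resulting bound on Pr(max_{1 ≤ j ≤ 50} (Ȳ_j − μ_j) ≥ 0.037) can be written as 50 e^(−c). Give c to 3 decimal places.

5.175

Union bound over the 50 events: Pr(max_{1 ≤ j ≤ 50} (Ȳ_j − μ_j) ≥ 0.037) ≤ 50·exp(−2nε²) = 50 exp(−2·1890·0.037²).
So c = 2·1890·0.037² = 5.1748.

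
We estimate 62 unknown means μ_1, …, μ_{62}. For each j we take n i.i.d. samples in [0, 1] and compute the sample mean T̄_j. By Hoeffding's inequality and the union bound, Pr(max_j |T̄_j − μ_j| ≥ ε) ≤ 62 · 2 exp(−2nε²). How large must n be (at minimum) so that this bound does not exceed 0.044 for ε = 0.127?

Need 2·62·exp(−2nε²) ≤ 0.044, i.e. exp(−2nε²) ≤ 0.044/124.
So 2nε² ≥ ln(124/0.044) = 7.943847.
Hence n ≥ 7.943847/(2·0.127²) = 246.260.
The smallest integer n is 247.

247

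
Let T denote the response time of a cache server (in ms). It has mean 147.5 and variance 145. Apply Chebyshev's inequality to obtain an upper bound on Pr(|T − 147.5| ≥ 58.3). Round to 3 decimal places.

0.043

Chebyshev: Pr(|T − μ| ≥ t) ≤ Var(T)/t².
Bound = 145 / 3398.89 = 0.0427.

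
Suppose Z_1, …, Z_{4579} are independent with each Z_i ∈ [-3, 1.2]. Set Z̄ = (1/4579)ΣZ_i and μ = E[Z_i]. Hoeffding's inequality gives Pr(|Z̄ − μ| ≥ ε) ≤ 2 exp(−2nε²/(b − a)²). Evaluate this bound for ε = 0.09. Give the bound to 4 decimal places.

0.0298

Exponent: 2nε²/(b − a)² = 2·4579·0.09² / 4.2² = 4.20520.
Bound = 2·exp(−4.20520) = 0.02984.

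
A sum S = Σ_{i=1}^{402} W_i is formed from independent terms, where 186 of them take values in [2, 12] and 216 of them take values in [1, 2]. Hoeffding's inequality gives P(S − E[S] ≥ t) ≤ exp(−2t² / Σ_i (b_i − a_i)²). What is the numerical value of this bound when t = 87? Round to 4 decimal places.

0.4473

Σ(b_i − a_i)² = 186·10² + 216·1² = 18816.
Exponent = 2·87² / 18816 = 0.80453.
Bound = exp(−0.80453) = 0.44730.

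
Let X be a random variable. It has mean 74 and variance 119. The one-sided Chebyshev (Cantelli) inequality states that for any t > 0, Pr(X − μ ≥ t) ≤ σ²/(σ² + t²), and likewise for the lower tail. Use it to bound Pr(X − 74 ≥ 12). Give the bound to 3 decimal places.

Here σ² = 119 and t = 12, so σ² + t² = 263.
Cantelli's bound: 119/263 = 0.4525.

0.452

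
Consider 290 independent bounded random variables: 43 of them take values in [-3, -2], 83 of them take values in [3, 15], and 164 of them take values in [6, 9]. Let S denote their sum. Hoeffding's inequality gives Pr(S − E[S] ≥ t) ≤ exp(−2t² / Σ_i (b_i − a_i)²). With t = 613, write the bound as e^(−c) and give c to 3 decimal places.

Σ(b_i − a_i)² = 43·1² + 83·12² + 164·3² = 13471.
c = 2t² / 13471 = 2·613² / 13471 = 55.7893.

55.789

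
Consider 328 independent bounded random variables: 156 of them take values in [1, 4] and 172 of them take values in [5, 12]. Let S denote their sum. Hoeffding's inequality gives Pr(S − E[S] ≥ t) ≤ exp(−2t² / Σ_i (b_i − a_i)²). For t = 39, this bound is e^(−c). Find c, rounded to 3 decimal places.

0.309

Σ(b_i − a_i)² = 156·3² + 172·7² = 9832.
c = 2t² / 9832 = 2·39² / 9832 = 0.3094.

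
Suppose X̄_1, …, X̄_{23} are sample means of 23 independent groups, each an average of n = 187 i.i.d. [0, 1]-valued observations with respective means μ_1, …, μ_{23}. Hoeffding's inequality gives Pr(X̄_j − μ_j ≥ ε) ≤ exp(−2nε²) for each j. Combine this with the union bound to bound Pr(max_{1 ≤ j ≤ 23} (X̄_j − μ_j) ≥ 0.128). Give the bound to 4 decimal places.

Per-experiment Hoeffding bound: exp(−2·187·0.128²) = exp(−6.12762) = 0.0021818.
Union bound over 23 events: 23·0.0021818 = 0.05018.

0.0502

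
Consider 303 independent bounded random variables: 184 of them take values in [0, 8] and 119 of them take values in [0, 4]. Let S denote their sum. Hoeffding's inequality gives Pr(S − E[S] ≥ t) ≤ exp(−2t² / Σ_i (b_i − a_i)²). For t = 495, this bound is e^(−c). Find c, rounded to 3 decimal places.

35.822

Σ(b_i − a_i)² = 184·8² + 119·4² = 13680.
c = 2t² / 13680 = 2·495² / 13680 = 35.8224.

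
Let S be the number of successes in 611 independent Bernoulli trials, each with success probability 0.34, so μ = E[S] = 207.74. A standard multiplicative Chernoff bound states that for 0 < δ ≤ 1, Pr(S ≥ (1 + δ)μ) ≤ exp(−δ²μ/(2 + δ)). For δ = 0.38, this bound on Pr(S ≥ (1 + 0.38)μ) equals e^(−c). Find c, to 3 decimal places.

12.604

c = δ²μ/(2 + δ) = 0.38²·207.74/(2 + 0.38) = 12.6041.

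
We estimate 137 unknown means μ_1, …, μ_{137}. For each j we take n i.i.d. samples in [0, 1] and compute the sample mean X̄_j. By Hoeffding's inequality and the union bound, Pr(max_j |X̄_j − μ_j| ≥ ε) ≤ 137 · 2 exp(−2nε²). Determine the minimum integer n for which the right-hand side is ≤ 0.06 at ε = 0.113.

330

Need 2·137·exp(−2nε²) ≤ 0.06, i.e. exp(−2nε²) ≤ 0.06/274.
So 2nε² ≥ ln(274/0.06) = 8.426539.
Hence n ≥ 8.426539/(2·0.113²) = 329.961.
The smallest integer n is 330.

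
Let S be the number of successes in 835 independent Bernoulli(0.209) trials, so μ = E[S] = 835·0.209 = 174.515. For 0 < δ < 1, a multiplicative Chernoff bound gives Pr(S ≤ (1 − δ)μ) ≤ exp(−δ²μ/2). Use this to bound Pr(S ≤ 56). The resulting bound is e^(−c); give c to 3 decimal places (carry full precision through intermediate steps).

40.242

Write 56 = (1 − δ)μ, so δ = 1 − 56/174.515 = 0.6791107…
Then the exponent is δ²μ/2 = (μ − 56)²/(2μ) = 40.242401.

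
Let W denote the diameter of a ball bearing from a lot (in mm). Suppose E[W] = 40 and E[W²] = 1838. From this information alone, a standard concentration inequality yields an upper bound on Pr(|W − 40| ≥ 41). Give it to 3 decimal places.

The first two moments determine the variance, so Chebyshev's inequality is the sharpest standard bound available.
Var(W) = E[W²] − (E[W])² = 1838 − 1600 = 238.
Chebyshev's inequality: Pr(|W − μ| ≥ t) ≤ Var(W)/t² = 238/1681 = 0.1416.

0.142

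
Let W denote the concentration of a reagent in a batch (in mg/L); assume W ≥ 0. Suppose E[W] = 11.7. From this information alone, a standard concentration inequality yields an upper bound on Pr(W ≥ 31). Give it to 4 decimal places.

Only the mean of a non-negative variable is known, so Markov's inequality is the applicable tail bound.
Markov's inequality: for a non-negative random variable, Pr(W ≥ a) ≤ E[W]/a.
Here E[W] = 11.7 and a = 31, so the bound is 11.7/31 = 0.3774.

0.3774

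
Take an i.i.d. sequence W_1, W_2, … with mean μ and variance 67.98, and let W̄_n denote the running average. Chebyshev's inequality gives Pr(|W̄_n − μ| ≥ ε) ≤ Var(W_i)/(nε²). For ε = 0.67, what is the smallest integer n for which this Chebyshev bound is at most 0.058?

2611

Require 67.98/(n·0.67²) ≤ 0.058, i.e. n ≥ 67.98/(0.058·0.67²) = 2610.980.
The smallest integer n is 2611.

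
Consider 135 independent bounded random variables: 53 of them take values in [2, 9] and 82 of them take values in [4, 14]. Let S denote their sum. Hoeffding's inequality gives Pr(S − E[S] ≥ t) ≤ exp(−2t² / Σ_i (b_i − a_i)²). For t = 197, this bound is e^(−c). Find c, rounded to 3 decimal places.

Σ(b_i − a_i)² = 53·7² + 82·10² = 10797.
c = 2t² / 10797 = 2·197² / 10797 = 7.1888.

7.189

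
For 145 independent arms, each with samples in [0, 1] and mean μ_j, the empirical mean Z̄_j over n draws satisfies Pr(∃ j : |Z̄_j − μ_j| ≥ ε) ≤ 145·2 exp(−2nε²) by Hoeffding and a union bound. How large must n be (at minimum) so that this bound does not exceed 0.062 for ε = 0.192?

115

Need 2·145·exp(−2nε²) ≤ 0.062, i.e. exp(−2nε²) ≤ 0.062/290.
So 2nε² ≥ ln(290/0.062) = 8.450502.
Hence n ≥ 8.450502/(2·0.192²) = 114.617.
The smallest integer n is 115.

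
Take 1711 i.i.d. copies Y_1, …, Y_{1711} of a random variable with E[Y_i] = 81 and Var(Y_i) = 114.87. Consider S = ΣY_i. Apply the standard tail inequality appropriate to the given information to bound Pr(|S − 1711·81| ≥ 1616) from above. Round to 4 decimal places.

With mean and variance of each term known, Chebyshev's inequality bounds the deviation of the sum (or sample mean).
Var(S) = n·Var(Y_i) = 1711·114.87 = 196542.57.
Chebyshev: Pr(|S − 1711·81| ≥ 1616) ≤ Var(S)/1616² = 196542.57/2611456 = 0.0753.

0.0753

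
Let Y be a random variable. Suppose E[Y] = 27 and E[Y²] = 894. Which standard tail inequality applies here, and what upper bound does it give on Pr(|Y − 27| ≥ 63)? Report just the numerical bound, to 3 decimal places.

0.042

The first two moments determine the variance, so Chebyshev's inequality is the sharpest standard bound available.
Var(Y) = E[Y²] − (E[Y])² = 894 − 729 = 165.
Chebyshev's inequality: Pr(|Y − μ| ≥ t) ≤ Var(Y)/t² = 165/3969 = 0.0416.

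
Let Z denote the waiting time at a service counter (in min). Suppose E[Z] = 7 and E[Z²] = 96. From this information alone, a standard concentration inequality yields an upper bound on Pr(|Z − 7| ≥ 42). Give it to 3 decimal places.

0.027

The first two moments determine the variance, so Chebyshev's inequality is the sharpest standard bound available.
Var(Z) = E[Z²] − (E[Z])² = 96 − 49 = 47.
Chebyshev's inequality: Pr(|Z − μ| ≥ t) ≤ Var(Z)/t² = 47/1764 = 0.0266.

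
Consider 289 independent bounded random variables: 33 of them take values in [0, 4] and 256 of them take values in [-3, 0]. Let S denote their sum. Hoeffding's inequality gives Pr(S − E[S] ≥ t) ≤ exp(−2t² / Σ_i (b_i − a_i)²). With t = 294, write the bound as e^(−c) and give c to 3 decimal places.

61.042

Σ(b_i − a_i)² = 33·4² + 256·3² = 2832.
c = 2t² / 2832 = 2·294² / 2832 = 61.0424.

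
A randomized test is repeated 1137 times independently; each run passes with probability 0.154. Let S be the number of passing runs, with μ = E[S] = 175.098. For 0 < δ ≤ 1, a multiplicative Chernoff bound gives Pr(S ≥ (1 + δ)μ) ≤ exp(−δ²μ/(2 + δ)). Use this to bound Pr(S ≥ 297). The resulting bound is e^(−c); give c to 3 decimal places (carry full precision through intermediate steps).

Write 297 = (1 + δ)μ, so δ = 297/175.098 − 1 = 0.696193…
Then the exponent is δ²μ/(2 + δ) = (297 − μ)² / (μ·(2 + δ)) = 31.476722.

31.477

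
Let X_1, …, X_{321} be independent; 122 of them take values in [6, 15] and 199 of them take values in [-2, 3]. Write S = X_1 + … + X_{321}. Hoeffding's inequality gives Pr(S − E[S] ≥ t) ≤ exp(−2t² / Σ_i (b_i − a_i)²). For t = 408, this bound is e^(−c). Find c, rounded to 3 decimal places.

Σ(b_i − a_i)² = 122·9² + 199·5² = 14857.
c = 2t² / 14857 = 2·408² / 14857 = 22.4088.

22.409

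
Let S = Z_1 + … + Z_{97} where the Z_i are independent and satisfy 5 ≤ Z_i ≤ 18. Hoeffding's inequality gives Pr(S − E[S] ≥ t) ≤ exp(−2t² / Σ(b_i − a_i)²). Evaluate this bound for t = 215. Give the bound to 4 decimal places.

Σ(b_i − a_i)² = 97·(13)² = 16393.
Exponent = 2·215²/16393 = 5.6396.
Bound = exp(−5.6396) = 0.00355.

0.0036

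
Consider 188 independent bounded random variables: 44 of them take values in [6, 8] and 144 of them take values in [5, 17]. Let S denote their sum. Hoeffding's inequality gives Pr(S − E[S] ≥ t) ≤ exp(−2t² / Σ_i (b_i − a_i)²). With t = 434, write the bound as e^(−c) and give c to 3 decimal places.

18.014

Σ(b_i − a_i)² = 44·2² + 144·12² = 20912.
c = 2t² / 20912 = 2·434² / 20912 = 18.0142.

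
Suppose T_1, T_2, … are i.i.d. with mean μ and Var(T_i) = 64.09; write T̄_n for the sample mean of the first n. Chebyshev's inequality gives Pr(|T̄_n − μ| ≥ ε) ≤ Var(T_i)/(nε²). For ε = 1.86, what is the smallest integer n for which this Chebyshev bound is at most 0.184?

Require 64.09/(n·1.86²) ≤ 0.184, i.e. n ≥ 64.09/(0.184·1.86²) = 100.681.
The smallest integer n is 101.

101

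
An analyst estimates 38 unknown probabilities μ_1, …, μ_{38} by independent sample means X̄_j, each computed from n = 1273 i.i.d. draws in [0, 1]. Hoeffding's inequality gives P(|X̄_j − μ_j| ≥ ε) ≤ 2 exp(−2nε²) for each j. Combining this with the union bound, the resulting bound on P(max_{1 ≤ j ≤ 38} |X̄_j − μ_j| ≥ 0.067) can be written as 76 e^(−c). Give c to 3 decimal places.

11.429

Union bound over the 38 events: P(max_{1 ≤ j ≤ 38} |X̄_j − μ_j| ≥ 0.067) ≤ 38·2·exp(−2nε²) = 76 exp(−2·1273·0.067²).
So c = 2·1273·0.067² = 11.4290.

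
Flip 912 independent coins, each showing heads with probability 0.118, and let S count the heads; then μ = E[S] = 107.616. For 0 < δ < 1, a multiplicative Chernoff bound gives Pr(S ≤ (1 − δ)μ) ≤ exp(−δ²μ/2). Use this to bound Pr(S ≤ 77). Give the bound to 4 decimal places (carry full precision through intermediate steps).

Write 77 = (1 − δ)μ, so δ = 1 − 77/107.616 = 0.284493…
Then the exponent is δ²μ/2 = (μ − 77)²/(2μ) = 4.355019.
Bound = exp(−4.355019) = 0.01284.

0.0128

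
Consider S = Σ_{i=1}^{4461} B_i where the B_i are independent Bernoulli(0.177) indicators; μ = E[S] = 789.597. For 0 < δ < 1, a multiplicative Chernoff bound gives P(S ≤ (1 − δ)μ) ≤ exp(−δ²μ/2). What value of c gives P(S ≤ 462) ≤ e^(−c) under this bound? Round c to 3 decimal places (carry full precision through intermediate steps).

67.959

Write 462 = (1 − δ)μ, so δ = 1 − 462/789.597 = 0.4148914…
Then the exponent is δ²μ/2 = (μ − 462)²/(2μ) = 67.958588.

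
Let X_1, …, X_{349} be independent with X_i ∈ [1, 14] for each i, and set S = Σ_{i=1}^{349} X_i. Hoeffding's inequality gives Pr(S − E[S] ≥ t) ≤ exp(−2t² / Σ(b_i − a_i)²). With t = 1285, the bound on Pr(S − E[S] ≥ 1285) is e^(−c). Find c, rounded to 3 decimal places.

Σ(b_i − a_i)² = 349·(13)² = 58981.
c = 2t²/58981 = 2·1285²/58981 = 55.9918.

55.992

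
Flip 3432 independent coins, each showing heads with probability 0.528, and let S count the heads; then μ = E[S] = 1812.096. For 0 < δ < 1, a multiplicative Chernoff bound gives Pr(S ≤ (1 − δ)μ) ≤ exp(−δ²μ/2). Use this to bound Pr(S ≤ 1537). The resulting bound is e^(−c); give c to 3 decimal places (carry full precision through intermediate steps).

Write 1537 = (1 − δ)μ, so δ = 1 − 1537/1812.096 = 0.1518109…
Then the exponent is δ²μ/2 = (μ − 1537)²/(2μ) = 20.881291.

20.881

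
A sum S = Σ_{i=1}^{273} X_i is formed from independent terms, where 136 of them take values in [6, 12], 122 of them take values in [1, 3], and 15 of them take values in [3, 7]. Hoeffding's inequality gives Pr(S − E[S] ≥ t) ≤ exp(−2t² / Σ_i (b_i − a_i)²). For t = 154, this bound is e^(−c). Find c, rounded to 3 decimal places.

8.434

Σ(b_i − a_i)² = 136·6² + 122·2² + 15·4² = 5624.
c = 2t² / 5624 = 2·154² / 5624 = 8.4339.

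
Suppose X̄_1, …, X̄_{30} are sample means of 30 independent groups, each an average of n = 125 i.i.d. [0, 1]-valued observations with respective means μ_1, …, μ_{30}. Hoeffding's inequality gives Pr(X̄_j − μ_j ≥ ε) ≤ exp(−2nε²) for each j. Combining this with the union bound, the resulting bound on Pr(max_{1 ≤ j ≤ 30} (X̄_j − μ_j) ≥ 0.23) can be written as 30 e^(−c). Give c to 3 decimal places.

13.225

Union bound over the 30 events: Pr(max_{1 ≤ j ≤ 30} (X̄_j − μ_j) ≥ 0.23) ≤ 30·exp(−2nε²) = 30 exp(−2·125·0.23²).
So c = 2·125·0.23² = 13.2250.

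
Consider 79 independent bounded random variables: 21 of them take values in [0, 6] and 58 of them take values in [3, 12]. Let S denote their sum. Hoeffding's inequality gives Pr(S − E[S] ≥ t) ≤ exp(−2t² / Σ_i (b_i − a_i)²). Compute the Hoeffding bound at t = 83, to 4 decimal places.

Σ(b_i − a_i)² = 21·6² + 58·9² = 5454.
Exponent = 2·83² / 5454 = 2.52622.
Bound = exp(−2.52622) = 0.07996.

0.0800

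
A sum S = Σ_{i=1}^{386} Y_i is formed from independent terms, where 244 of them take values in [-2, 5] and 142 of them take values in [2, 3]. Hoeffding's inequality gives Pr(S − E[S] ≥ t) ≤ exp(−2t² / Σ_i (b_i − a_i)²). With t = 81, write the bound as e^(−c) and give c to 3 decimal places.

Σ(b_i − a_i)² = 244·7² + 142·1² = 12098.
c = 2t² / 12098 = 2·81² / 12098 = 1.0846.

1.085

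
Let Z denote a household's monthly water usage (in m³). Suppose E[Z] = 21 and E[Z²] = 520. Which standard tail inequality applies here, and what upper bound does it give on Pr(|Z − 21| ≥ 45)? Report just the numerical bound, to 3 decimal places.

The first two moments determine the variance, so Chebyshev's inequality is the sharpest standard bound available.
Var(Z) = E[Z²] − (E[Z])² = 520 − 441 = 79.
Chebyshev's inequality: Pr(|Z − μ| ≥ t) ≤ Var(Z)/t² = 79/2025 = 0.0390.

0.039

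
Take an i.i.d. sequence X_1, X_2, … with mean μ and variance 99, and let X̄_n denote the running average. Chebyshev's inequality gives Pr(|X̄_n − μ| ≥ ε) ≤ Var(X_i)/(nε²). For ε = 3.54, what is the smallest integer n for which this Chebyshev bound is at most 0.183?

Require 99/(n·3.54²) ≤ 0.183, i.e. n ≥ 99/(0.183·3.54²) = 43.170.
The smallest integer n is 44.

44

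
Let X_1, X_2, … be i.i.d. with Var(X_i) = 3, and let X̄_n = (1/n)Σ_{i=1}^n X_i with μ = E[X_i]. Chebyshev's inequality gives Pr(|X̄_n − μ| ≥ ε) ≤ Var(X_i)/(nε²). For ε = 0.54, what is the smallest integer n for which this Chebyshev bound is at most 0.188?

55

Require 3/(n·0.54²) ≤ 0.188, i.e. n ≥ 3/(0.188·0.54²) = 54.724.
The smallest integer n is 55.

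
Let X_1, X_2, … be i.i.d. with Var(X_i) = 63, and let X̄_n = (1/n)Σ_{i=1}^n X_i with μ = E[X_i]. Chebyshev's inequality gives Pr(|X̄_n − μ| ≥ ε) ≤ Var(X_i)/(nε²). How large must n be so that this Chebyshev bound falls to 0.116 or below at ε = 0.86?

Require 63/(n·0.86²) ≤ 0.116, i.e. n ≥ 63/(0.116·0.86²) = 734.321.
The smallest integer n is 735.

735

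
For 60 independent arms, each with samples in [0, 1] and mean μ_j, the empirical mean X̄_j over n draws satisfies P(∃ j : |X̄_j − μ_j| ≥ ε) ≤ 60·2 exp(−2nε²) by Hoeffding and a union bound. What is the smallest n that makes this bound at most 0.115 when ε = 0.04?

Need 2·60·exp(−2nε²) ≤ 0.115, i.e. exp(−2nε²) ≤ 0.115/120.
So 2nε² ≥ ln(120/0.115) = 6.950315.
Hence n ≥ 6.950315/(2·0.04²) = 2171.973.
The smallest integer n is 2172.

2172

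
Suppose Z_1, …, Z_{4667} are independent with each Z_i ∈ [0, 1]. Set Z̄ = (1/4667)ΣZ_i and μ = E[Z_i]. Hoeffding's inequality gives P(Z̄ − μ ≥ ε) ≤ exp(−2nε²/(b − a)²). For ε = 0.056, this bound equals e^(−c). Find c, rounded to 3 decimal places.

29.271

c = 2nε²/(b − a)² = 2·4667·0.056² / 1² = 29.2714.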